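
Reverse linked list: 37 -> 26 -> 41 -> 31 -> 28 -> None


Step 1: curr=37, set curr.next=prev(None) | reversed so far: 37
Step 2: curr=26, set curr.next=prev(37) | reversed so far: 26 -> 37
Step 3: curr=41, set curr.next=prev(26) | reversed so far: 41 -> 26 -> 37
Step 4: curr=31, set curr.next=prev(41) | reversed so far: 31 -> 41 -> 26 -> 37
Step 5: curr=28, set curr.next=prev(31) | reversed so far: 28 -> 31 -> 41 -> 26 -> 37

28 -> 31 -> 41 -> 26 -> 37 -> None


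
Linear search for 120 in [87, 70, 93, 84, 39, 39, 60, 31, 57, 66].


i=0: 87!=120
i=1: 70!=120
i=2: 93!=120
i=3: 84!=120
i=4: 39!=120
i=5: 39!=120
i=6: 60!=120
i=7: 31!=120
i=8: 57!=120
i=9: 66!=120

Not found, 10 comps


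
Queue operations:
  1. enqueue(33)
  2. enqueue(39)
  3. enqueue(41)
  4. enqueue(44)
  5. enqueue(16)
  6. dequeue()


enqueue(33) -> [33]
enqueue(39) -> [33, 39]
enqueue(41) -> [33, 39, 41]
enqueue(44) -> [33, 39, 41, 44]
enqueue(16) -> [33, 39, 41, 44, 16]
dequeue()->33, [39, 41, 44, 16]

Final queue: [39, 41, 44, 16]


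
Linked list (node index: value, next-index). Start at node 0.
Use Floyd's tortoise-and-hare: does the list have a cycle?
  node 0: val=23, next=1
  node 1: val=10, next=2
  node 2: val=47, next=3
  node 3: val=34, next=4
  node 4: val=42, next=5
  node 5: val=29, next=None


Floyd's tortoise (slow, +1) and hare (fast, +2):
  init: slow=0, fast=0
  step 1: slow=1, fast=2
  step 2: slow=2, fast=4
  step 3: fast 4->5->None, no cycle

Cycle: no


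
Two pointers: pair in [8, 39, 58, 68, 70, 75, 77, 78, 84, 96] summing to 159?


lo=0(8)+hi=9(96)=104
lo=1(39)+hi=9(96)=135
lo=2(58)+hi=9(96)=154
lo=3(68)+hi=9(96)=164
lo=3(68)+hi=8(84)=152
lo=4(70)+hi=8(84)=154
lo=5(75)+hi=8(84)=159

Yes: 75+84=159


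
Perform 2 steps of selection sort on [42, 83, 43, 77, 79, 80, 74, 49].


Initial: [42, 83, 43, 77, 79, 80, 74, 49]
Step 1: min=42 at 0
  Swap: [42, 83, 43, 77, 79, 80, 74, 49]
Step 2: min=43 at 2
  Swap: [42, 43, 83, 77, 79, 80, 74, 49]

After 2 steps: [42, 43, 83, 77, 79, 80, 74, 49]


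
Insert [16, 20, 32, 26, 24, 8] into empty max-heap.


Insert 16: [16]
Insert 20: [20, 16]
Insert 32: [32, 16, 20]
Insert 26: [32, 26, 20, 16]
Insert 24: [32, 26, 20, 16, 24]
Insert 8: [32, 26, 20, 16, 24, 8]

Final heap: [32, 26, 20, 16, 24, 8]


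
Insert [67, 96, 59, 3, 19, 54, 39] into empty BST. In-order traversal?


Insert 67: root
Insert 96: R from 67
Insert 59: L from 67
Insert 3: L from 67 -> L from 59
Insert 19: L from 67 -> L from 59 -> R from 3
Insert 54: L from 67 -> L from 59 -> R from 3 -> R from 19
Insert 39: L from 67 -> L from 59 -> R from 3 -> R from 19 -> L from 54

In-order: [3, 19, 39, 54, 59, 67, 96]


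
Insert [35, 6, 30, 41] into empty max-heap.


Insert 35: [35]
Insert 6: [35, 6]
Insert 30: [35, 6, 30]
Insert 41: [41, 35, 30, 6]

Final heap: [41, 35, 30, 6]


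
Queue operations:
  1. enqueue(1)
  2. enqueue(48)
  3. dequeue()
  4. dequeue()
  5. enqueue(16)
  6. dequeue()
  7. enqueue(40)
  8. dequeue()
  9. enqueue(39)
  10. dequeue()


enqueue(1) -> [1]
enqueue(48) -> [1, 48]
dequeue()->1, [48]
dequeue()->48, []
enqueue(16) -> [16]
dequeue()->16, []
enqueue(40) -> [40]
dequeue()->40, []
enqueue(39) -> [39]
dequeue()->39, []

Final queue: []


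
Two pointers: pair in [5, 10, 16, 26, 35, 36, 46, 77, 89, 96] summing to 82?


lo=0(5)+hi=9(96)=101
lo=0(5)+hi=8(89)=94
lo=0(5)+hi=7(77)=82

Yes: 5+77=82


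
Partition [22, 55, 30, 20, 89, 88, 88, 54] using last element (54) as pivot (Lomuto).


Pivot: 54
  22 <= 54: advance i (no swap)
  30 <= 54: swap -> [22, 30, 55, 20, 89, 88, 88, 54]
  20 <= 54: swap -> [22, 30, 20, 55, 89, 88, 88, 54]
Place pivot at 3: [22, 30, 20, 54, 89, 88, 88, 55]

Partitioned: [22, 30, 20, 54, 89, 88, 88, 55]


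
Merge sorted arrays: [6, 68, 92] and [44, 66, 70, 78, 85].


Take 6 from A
Take 44 from B
Take 66 from B
Take 68 from A
Take 70 from B
Take 78 from B
Take 85 from B

Merged: [6, 44, 66, 68, 70, 78, 85, 92]


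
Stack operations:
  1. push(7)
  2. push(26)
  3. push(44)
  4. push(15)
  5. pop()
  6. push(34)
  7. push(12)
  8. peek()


push(7) -> [7]
push(26) -> [7, 26]
push(44) -> [7, 26, 44]
push(15) -> [7, 26, 44, 15]
pop()->15, [7, 26, 44]
push(34) -> [7, 26, 44, 34]
push(12) -> [7, 26, 44, 34, 12]
peek()->12

Final stack: [7, 26, 44, 34, 12]


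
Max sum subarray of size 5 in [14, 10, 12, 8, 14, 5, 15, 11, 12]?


[0:5]: 58
[1:6]: 49
[2:7]: 54
[3:8]: 53
[4:9]: 57

Max: 58 at [0:5]


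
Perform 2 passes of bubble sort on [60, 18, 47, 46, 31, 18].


Initial: [60, 18, 47, 46, 31, 18]
Pass 1: [18, 47, 46, 31, 18, 60] (5 swaps)
Pass 2: [18, 46, 31, 18, 47, 60] (3 swaps)

After 2 passes: [18, 46, 31, 18, 47, 60]


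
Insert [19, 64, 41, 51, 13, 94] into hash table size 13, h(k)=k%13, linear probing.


Insert 19: h=6 -> slot 6
Insert 64: h=12 -> slot 12
Insert 41: h=2 -> slot 2
Insert 51: h=12, 1 probes -> slot 0
Insert 13: h=0, 1 probes -> slot 1
Insert 94: h=3 -> slot 3

Table: [51, 13, 41, 94, None, None, 19, None, None, None, None, None, 64]


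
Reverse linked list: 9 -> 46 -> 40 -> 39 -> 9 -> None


Step 1: curr=9, set curr.next=prev(None) | reversed so far: 9
Step 2: curr=46, set curr.next=prev(9) | reversed so far: 46 -> 9
Step 3: curr=40, set curr.next=prev(46) | reversed so far: 40 -> 46 -> 9
Step 4: curr=39, set curr.next=prev(40) | reversed so far: 39 -> 40 -> 46 -> 9
Step 5: curr=9, set curr.next=prev(39) | reversed so far: 9 -> 39 -> 40 -> 46 -> 9

9 -> 39 -> 40 -> 46 -> 9 -> None


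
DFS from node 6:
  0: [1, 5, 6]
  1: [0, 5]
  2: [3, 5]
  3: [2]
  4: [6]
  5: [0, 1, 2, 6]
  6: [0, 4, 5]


Visit 6, push [5, 4, 0]
Visit 0, push [5, 1]
Visit 1, push [5]
Visit 5, push [2]
Visit 2, push [3]
Visit 3, push []
Visit 4, push []

DFS order: [6, 0, 1, 5, 2, 3, 4]


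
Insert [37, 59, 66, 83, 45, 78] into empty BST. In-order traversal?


Insert 37: root
Insert 59: R from 37
Insert 66: R from 37 -> R from 59
Insert 83: R from 37 -> R from 59 -> R from 66
Insert 45: R from 37 -> L from 59
Insert 78: R from 37 -> R from 59 -> R from 66 -> L from 83

In-order: [37, 45, 59, 66, 78, 83]


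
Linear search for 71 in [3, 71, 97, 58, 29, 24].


i=0: 3!=71
i=1: 71==71 found!

Found at 1, 2 comps


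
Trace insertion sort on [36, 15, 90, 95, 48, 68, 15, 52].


Initial: [36, 15, 90, 95, 48, 68, 15, 52]
Insert 15: [15, 36, 90, 95, 48, 68, 15, 52]
Insert 90: [15, 36, 90, 95, 48, 68, 15, 52]
Insert 95: [15, 36, 90, 95, 48, 68, 15, 52]
Insert 48: [15, 36, 48, 90, 95, 68, 15, 52]
Insert 68: [15, 36, 48, 68, 90, 95, 15, 52]
Insert 15: [15, 15, 36, 48, 68, 90, 95, 52]
Insert 52: [15, 15, 36, 48, 52, 68, 90, 95]

Sorted: [15, 15, 36, 48, 52, 68, 90, 95]


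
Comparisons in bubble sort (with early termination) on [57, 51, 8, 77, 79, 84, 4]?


Algorithm: bubble sort (with early termination)
Input: [57, 51, 8, 77, 79, 84, 4]
Sorted: [4, 8, 51, 57, 77, 79, 84]

21


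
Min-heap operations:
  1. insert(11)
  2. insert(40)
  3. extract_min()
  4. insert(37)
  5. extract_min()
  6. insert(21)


insert(11) -> [11]
insert(40) -> [11, 40]
extract_min()->11, [40]
insert(37) -> [37, 40]
extract_min()->37, [40]
insert(21) -> [21, 40]

Final heap: [21, 40]


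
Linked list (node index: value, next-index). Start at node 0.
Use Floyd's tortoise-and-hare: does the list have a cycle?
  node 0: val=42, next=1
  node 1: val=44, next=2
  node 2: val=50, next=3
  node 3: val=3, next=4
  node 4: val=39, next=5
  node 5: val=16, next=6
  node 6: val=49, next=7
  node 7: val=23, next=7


Floyd's tortoise (slow, +1) and hare (fast, +2):
  init: slow=0, fast=0
  step 1: slow=1, fast=2
  step 2: slow=2, fast=4
  step 3: slow=3, fast=6
  step 4: slow=4, fast=7
  step 5: slow=5, fast=7
  step 6: slow=6, fast=7
  step 7: slow=7, fast=7
  slow == fast at node 7: cycle detected

Cycle: yes


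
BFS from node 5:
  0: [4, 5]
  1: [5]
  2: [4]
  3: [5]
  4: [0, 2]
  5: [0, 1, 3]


Visit 5, enqueue [0, 1, 3]
Visit 0, enqueue [4]
Visit 1, enqueue []
Visit 3, enqueue []
Visit 4, enqueue [2]
Visit 2, enqueue []

BFS order: [5, 0, 1, 3, 4, 2]


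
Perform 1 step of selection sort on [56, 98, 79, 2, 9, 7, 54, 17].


Initial: [56, 98, 79, 2, 9, 7, 54, 17]
Step 1: min=2 at 3
  Swap: [2, 98, 79, 56, 9, 7, 54, 17]

After 1 step: [2, 98, 79, 56, 9, 7, 54, 17]


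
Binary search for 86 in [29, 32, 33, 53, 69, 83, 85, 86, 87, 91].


Step 1: lo=0, hi=9, mid=4, val=69
Step 2: lo=5, hi=9, mid=7, val=86

Found at index 7


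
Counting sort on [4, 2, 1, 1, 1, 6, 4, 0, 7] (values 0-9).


Input: [4, 2, 1, 1, 1, 6, 4, 0, 7]
Counts: [1, 3, 1, 0, 2, 0, 1, 1, 0, 0]

Sorted: [0, 1, 1, 1, 2, 4, 4, 6, 7]


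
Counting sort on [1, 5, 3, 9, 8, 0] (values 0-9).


Input: [1, 5, 3, 9, 8, 0]
Counts: [1, 1, 0, 1, 0, 1, 0, 0, 1, 1]

Sorted: [0, 1, 3, 5, 8, 9]


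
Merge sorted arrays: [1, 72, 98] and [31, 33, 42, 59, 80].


Take 1 from A
Take 31 from B
Take 33 from B
Take 42 from B
Take 59 from B
Take 72 from A
Take 80 from B

Merged: [1, 31, 33, 42, 59, 72, 80, 98]


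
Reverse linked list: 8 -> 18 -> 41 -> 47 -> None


Step 1: curr=8, set curr.next=prev(None) | reversed so far: 8
Step 2: curr=18, set curr.next=prev(8) | reversed so far: 18 -> 8
Step 3: curr=41, set curr.next=prev(18) | reversed so far: 41 -> 18 -> 8
Step 4: curr=47, set curr.next=prev(41) | reversed so far: 47 -> 41 -> 18 -> 8

47 -> 41 -> 18 -> 8 -> None


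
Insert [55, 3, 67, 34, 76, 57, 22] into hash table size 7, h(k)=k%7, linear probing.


Insert 55: h=6 -> slot 6
Insert 3: h=3 -> slot 3
Insert 67: h=4 -> slot 4
Insert 34: h=6, 1 probes -> slot 0
Insert 76: h=6, 2 probes -> slot 1
Insert 57: h=1, 1 probes -> slot 2
Insert 22: h=1, 4 probes -> slot 5

Table: [34, 76, 57, 3, 67, 22, 55]


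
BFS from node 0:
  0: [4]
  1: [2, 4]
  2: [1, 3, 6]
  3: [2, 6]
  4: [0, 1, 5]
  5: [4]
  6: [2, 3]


Visit 0, enqueue [4]
Visit 4, enqueue [1, 5]
Visit 1, enqueue [2]
Visit 5, enqueue []
Visit 2, enqueue [3, 6]
Visit 3, enqueue []
Visit 6, enqueue []

BFS order: [0, 4, 1, 5, 2, 3, 6]


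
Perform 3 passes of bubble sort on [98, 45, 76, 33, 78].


Initial: [98, 45, 76, 33, 78]
Pass 1: [45, 76, 33, 78, 98] (4 swaps)
Pass 2: [45, 33, 76, 78, 98] (1 swaps)
Pass 3: [33, 45, 76, 78, 98] (1 swaps)

After 3 passes: [33, 45, 76, 78, 98]


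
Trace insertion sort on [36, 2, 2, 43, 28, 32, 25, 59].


Initial: [36, 2, 2, 43, 28, 32, 25, 59]
Insert 2: [2, 36, 2, 43, 28, 32, 25, 59]
Insert 2: [2, 2, 36, 43, 28, 32, 25, 59]
Insert 43: [2, 2, 36, 43, 28, 32, 25, 59]
Insert 28: [2, 2, 28, 36, 43, 32, 25, 59]
Insert 32: [2, 2, 28, 32, 36, 43, 25, 59]
Insert 25: [2, 2, 25, 28, 32, 36, 43, 59]
Insert 59: [2, 2, 25, 28, 32, 36, 43, 59]

Sorted: [2, 2, 25, 28, 32, 36, 43, 59]


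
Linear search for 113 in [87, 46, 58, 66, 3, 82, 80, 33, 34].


i=0: 87!=113
i=1: 46!=113
i=2: 58!=113
i=3: 66!=113
i=4: 3!=113
i=5: 82!=113
i=6: 80!=113
i=7: 33!=113
i=8: 34!=113

Not found, 9 comps


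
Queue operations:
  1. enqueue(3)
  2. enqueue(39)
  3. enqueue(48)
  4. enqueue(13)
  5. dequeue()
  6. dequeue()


enqueue(3) -> [3]
enqueue(39) -> [3, 39]
enqueue(48) -> [3, 39, 48]
enqueue(13) -> [3, 39, 48, 13]
dequeue()->3, [39, 48, 13]
dequeue()->39, [48, 13]

Final queue: [48, 13]


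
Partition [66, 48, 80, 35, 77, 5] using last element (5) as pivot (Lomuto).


Pivot: 5
Place pivot at 0: [5, 48, 80, 35, 77, 66]

Partitioned: [5, 48, 80, 35, 77, 66]


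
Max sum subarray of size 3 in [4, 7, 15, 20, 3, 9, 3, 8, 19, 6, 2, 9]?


[0:3]: 26
[1:4]: 42
[2:5]: 38
[3:6]: 32
[4:7]: 15
[5:8]: 20
[6:9]: 30
[7:10]: 33
[8:11]: 27
[9:12]: 17

Max: 42 at [1:4]


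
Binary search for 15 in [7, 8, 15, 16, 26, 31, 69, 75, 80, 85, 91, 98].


Step 1: lo=0, hi=11, mid=5, val=31
Step 2: lo=0, hi=4, mid=2, val=15

Found at index 2


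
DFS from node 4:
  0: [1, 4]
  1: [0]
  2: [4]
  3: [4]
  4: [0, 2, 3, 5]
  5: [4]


Visit 4, push [5, 3, 2, 0]
Visit 0, push [1]
Visit 1, push []
Visit 2, push []
Visit 3, push []
Visit 5, push []

DFS order: [4, 0, 1, 2, 3, 5]


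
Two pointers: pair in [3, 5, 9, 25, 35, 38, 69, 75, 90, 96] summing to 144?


lo=0(3)+hi=9(96)=99
lo=1(5)+hi=9(96)=101
lo=2(9)+hi=9(96)=105
lo=3(25)+hi=9(96)=121
lo=4(35)+hi=9(96)=131
lo=5(38)+hi=9(96)=134
lo=6(69)+hi=9(96)=165
lo=6(69)+hi=8(90)=159
lo=6(69)+hi=7(75)=144

Yes: 69+75=144


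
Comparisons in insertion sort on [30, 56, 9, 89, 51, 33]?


Algorithm: insertion sort
Input: [30, 56, 9, 89, 51, 33]
Sorted: [9, 30, 33, 51, 56, 89]

11


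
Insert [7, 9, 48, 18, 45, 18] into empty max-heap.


Insert 7: [7]
Insert 9: [9, 7]
Insert 48: [48, 7, 9]
Insert 18: [48, 18, 9, 7]
Insert 45: [48, 45, 9, 7, 18]
Insert 18: [48, 45, 18, 7, 18, 9]

Final heap: [48, 45, 18, 7, 18, 9]


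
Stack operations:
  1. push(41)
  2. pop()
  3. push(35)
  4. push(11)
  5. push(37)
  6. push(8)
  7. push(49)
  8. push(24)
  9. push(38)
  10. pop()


push(41) -> [41]
pop()->41, []
push(35) -> [35]
push(11) -> [35, 11]
push(37) -> [35, 11, 37]
push(8) -> [35, 11, 37, 8]
push(49) -> [35, 11, 37, 8, 49]
push(24) -> [35, 11, 37, 8, 49, 24]
push(38) -> [35, 11, 37, 8, 49, 24, 38]
pop()->38, [35, 11, 37, 8, 49, 24]

Final stack: [35, 11, 37, 8, 49, 24]


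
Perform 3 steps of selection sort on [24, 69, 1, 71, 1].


Initial: [24, 69, 1, 71, 1]
Step 1: min=1 at 2
  Swap: [1, 69, 24, 71, 1]
Step 2: min=1 at 4
  Swap: [1, 1, 24, 71, 69]
Step 3: min=24 at 2
  Swap: [1, 1, 24, 71, 69]

After 3 steps: [1, 1, 24, 71, 69]


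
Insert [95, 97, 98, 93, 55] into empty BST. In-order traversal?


Insert 95: root
Insert 97: R from 95
Insert 98: R from 95 -> R from 97
Insert 93: L from 95
Insert 55: L from 95 -> L from 93

In-order: [55, 93, 95, 97, 98]


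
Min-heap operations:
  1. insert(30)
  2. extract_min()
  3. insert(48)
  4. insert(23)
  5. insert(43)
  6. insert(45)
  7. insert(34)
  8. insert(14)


insert(30) -> [30]
extract_min()->30, []
insert(48) -> [48]
insert(23) -> [23, 48]
insert(43) -> [23, 48, 43]
insert(45) -> [23, 45, 43, 48]
insert(34) -> [23, 34, 43, 48, 45]
insert(14) -> [14, 34, 23, 48, 45, 43]

Final heap: [14, 34, 23, 48, 45, 43]


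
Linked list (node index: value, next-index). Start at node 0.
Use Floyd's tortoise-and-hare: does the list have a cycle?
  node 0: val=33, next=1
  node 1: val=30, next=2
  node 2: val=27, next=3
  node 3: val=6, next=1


Floyd's tortoise (slow, +1) and hare (fast, +2):
  init: slow=0, fast=0
  step 1: slow=1, fast=2
  step 2: slow=2, fast=1
  step 3: slow=3, fast=3
  slow == fast at node 3: cycle detected

Cycle: yes


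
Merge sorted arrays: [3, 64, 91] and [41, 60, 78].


Take 3 from A
Take 41 from B
Take 60 from B
Take 64 from A
Take 78 from B

Merged: [3, 41, 60, 64, 78, 91]


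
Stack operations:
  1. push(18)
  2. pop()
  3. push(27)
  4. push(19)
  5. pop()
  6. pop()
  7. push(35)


push(18) -> [18]
pop()->18, []
push(27) -> [27]
push(19) -> [27, 19]
pop()->19, [27]
pop()->27, []
push(35) -> [35]

Final stack: [35]


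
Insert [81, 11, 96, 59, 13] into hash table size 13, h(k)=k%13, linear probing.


Insert 81: h=3 -> slot 3
Insert 11: h=11 -> slot 11
Insert 96: h=5 -> slot 5
Insert 59: h=7 -> slot 7
Insert 13: h=0 -> slot 0

Table: [13, None, None, 81, None, 96, None, 59, None, None, None, 11, None]


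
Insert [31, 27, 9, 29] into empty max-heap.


Insert 31: [31]
Insert 27: [31, 27]
Insert 9: [31, 27, 9]
Insert 29: [31, 29, 9, 27]

Final heap: [31, 29, 9, 27]


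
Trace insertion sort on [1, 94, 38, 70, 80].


Initial: [1, 94, 38, 70, 80]
Insert 94: [1, 94, 38, 70, 80]
Insert 38: [1, 38, 94, 70, 80]
Insert 70: [1, 38, 70, 94, 80]
Insert 80: [1, 38, 70, 80, 94]

Sorted: [1, 38, 70, 80, 94]


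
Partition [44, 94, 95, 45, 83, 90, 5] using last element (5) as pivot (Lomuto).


Pivot: 5
Place pivot at 0: [5, 94, 95, 45, 83, 90, 44]

Partitioned: [5, 94, 95, 45, 83, 90, 44]


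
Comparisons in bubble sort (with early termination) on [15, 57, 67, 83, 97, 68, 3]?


Algorithm: bubble sort (with early termination)
Input: [15, 57, 67, 83, 97, 68, 3]
Sorted: [3, 15, 57, 67, 68, 83, 97]

21


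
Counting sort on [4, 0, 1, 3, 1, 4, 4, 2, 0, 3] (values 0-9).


Input: [4, 0, 1, 3, 1, 4, 4, 2, 0, 3]
Counts: [2, 2, 1, 2, 3, 0, 0, 0, 0, 0]

Sorted: [0, 0, 1, 1, 2, 3, 3, 4, 4, 4]


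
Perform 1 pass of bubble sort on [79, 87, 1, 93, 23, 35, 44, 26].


Initial: [79, 87, 1, 93, 23, 35, 44, 26]
Pass 1: [79, 1, 87, 23, 35, 44, 26, 93] (5 swaps)

After 1 pass: [79, 1, 87, 23, 35, 44, 26, 93]


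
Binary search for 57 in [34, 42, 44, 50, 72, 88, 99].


Step 1: lo=0, hi=6, mid=3, val=50
Step 2: lo=4, hi=6, mid=5, val=88
Step 3: lo=4, hi=4, mid=4, val=72

Not found


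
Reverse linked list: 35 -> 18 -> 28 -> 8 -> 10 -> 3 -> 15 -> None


Step 1: curr=35, set curr.next=prev(None) | reversed so far: 35
Step 2: curr=18, set curr.next=prev(35) | reversed so far: 18 -> 35
Step 3: curr=28, set curr.next=prev(18) | reversed so far: 28 -> 18 -> 35
Step 4: curr=8, set curr.next=prev(28) | reversed so far: 8 -> 28 -> 18 -> 35
Step 5: curr=10, set curr.next=prev(8) | reversed so far: 10 -> 8 -> 28 -> 18 -> 35
Step 6: curr=3, set curr.next=prev(10) | reversed so far: 3 -> 10 -> 8 -> 28 -> 18 -> 35
Step 7: curr=15, set curr.next=prev(3) | reversed so far: 15 -> 3 -> 10 -> 8 -> 28 -> 18 -> 35

15 -> 3 -> 10 -> 8 -> 28 -> 18 -> 35 -> None


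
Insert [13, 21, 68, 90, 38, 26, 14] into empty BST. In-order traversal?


Insert 13: root
Insert 21: R from 13
Insert 68: R from 13 -> R from 21
Insert 90: R from 13 -> R from 21 -> R from 68
Insert 38: R from 13 -> R from 21 -> L from 68
Insert 26: R from 13 -> R from 21 -> L from 68 -> L from 38
Insert 14: R from 13 -> L from 21

In-order: [13, 14, 21, 26, 38, 68, 90]


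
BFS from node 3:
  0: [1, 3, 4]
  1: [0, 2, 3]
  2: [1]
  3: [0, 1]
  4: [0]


Visit 3, enqueue [0, 1]
Visit 0, enqueue [4]
Visit 1, enqueue [2]
Visit 4, enqueue []
Visit 2, enqueue []

BFS order: [3, 0, 1, 4, 2]


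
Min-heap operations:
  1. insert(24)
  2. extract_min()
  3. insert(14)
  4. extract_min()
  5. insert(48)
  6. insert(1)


insert(24) -> [24]
extract_min()->24, []
insert(14) -> [14]
extract_min()->14, []
insert(48) -> [48]
insert(1) -> [1, 48]

Final heap: [1, 48]


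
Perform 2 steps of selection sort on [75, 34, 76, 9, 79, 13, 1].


Initial: [75, 34, 76, 9, 79, 13, 1]
Step 1: min=1 at 6
  Swap: [1, 34, 76, 9, 79, 13, 75]
Step 2: min=9 at 3
  Swap: [1, 9, 76, 34, 79, 13, 75]

After 2 steps: [1, 9, 76, 34, 79, 13, 75]


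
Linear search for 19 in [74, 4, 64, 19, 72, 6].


i=0: 74!=19
i=1: 4!=19
i=2: 64!=19
i=3: 19==19 found!

Found at 3, 4 comps


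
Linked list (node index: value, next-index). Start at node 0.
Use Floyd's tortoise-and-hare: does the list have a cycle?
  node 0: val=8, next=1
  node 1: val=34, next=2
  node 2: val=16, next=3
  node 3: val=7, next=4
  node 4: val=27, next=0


Floyd's tortoise (slow, +1) and hare (fast, +2):
  init: slow=0, fast=0
  step 1: slow=1, fast=2
  step 2: slow=2, fast=4
  step 3: slow=3, fast=1
  step 4: slow=4, fast=3
  step 5: slow=0, fast=0
  slow == fast at node 0: cycle detected

Cycle: yes


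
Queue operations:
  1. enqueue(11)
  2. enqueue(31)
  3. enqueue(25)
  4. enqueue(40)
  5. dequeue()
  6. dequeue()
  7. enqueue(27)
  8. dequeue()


enqueue(11) -> [11]
enqueue(31) -> [11, 31]
enqueue(25) -> [11, 31, 25]
enqueue(40) -> [11, 31, 25, 40]
dequeue()->11, [31, 25, 40]
dequeue()->31, [25, 40]
enqueue(27) -> [25, 40, 27]
dequeue()->25, [40, 27]

Final queue: [40, 27]


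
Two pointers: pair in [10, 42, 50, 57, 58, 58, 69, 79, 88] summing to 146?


lo=0(10)+hi=8(88)=98
lo=1(42)+hi=8(88)=130
lo=2(50)+hi=8(88)=138
lo=3(57)+hi=8(88)=145
lo=4(58)+hi=8(88)=146

Yes: 58+88=146


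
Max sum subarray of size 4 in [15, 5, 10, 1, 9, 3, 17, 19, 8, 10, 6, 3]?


[0:4]: 31
[1:5]: 25
[2:6]: 23
[3:7]: 30
[4:8]: 48
[5:9]: 47
[6:10]: 54
[7:11]: 43
[8:12]: 27

Max: 54 at [6:10]


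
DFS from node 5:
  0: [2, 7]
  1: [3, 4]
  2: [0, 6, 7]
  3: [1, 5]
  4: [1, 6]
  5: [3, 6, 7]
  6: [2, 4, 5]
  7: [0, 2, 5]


Visit 5, push [7, 6, 3]
Visit 3, push [1]
Visit 1, push [4]
Visit 4, push [6]
Visit 6, push [2]
Visit 2, push [7, 0]
Visit 0, push [7]
Visit 7, push []

DFS order: [5, 3, 1, 4, 6, 2, 0, 7]


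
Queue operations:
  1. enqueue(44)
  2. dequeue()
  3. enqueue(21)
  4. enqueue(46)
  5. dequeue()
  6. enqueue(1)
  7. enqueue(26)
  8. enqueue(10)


enqueue(44) -> [44]
dequeue()->44, []
enqueue(21) -> [21]
enqueue(46) -> [21, 46]
dequeue()->21, [46]
enqueue(1) -> [46, 1]
enqueue(26) -> [46, 1, 26]
enqueue(10) -> [46, 1, 26, 10]

Final queue: [46, 1, 26, 10]


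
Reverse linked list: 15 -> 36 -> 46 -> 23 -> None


Step 1: curr=15, set curr.next=prev(None) | reversed so far: 15
Step 2: curr=36, set curr.next=prev(15) | reversed so far: 36 -> 15
Step 3: curr=46, set curr.next=prev(36) | reversed so far: 46 -> 36 -> 15
Step 4: curr=23, set curr.next=prev(46) | reversed so far: 23 -> 46 -> 36 -> 15

23 -> 46 -> 36 -> 15 -> None


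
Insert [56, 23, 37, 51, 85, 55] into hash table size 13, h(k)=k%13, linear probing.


Insert 56: h=4 -> slot 4
Insert 23: h=10 -> slot 10
Insert 37: h=11 -> slot 11
Insert 51: h=12 -> slot 12
Insert 85: h=7 -> slot 7
Insert 55: h=3 -> slot 3

Table: [None, None, None, 55, 56, None, None, 85, None, None, 23, 37, 51]


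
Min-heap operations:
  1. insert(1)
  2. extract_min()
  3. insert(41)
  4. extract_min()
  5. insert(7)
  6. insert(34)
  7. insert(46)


insert(1) -> [1]
extract_min()->1, []
insert(41) -> [41]
extract_min()->41, []
insert(7) -> [7]
insert(34) -> [7, 34]
insert(46) -> [7, 34, 46]

Final heap: [7, 34, 46]


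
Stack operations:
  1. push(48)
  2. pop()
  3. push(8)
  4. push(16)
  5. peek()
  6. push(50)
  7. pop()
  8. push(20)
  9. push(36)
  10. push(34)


push(48) -> [48]
pop()->48, []
push(8) -> [8]
push(16) -> [8, 16]
peek()->16
push(50) -> [8, 16, 50]
pop()->50, [8, 16]
push(20) -> [8, 16, 20]
push(36) -> [8, 16, 20, 36]
push(34) -> [8, 16, 20, 36, 34]

Final stack: [8, 16, 20, 36, 34]


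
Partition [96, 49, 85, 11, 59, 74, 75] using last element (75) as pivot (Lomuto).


Pivot: 75
  49 <= 75: swap -> [49, 96, 85, 11, 59, 74, 75]
  11 <= 75: swap -> [49, 11, 85, 96, 59, 74, 75]
  59 <= 75: swap -> [49, 11, 59, 96, 85, 74, 75]
  74 <= 75: swap -> [49, 11, 59, 74, 85, 96, 75]
Place pivot at 4: [49, 11, 59, 74, 75, 96, 85]

Partitioned: [49, 11, 59, 74, 75, 96, 85]


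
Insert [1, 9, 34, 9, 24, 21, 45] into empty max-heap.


Insert 1: [1]
Insert 9: [9, 1]
Insert 34: [34, 1, 9]
Insert 9: [34, 9, 9, 1]
Insert 24: [34, 24, 9, 1, 9]
Insert 21: [34, 24, 21, 1, 9, 9]
Insert 45: [45, 24, 34, 1, 9, 9, 21]

Final heap: [45, 24, 34, 1, 9, 9, 21]


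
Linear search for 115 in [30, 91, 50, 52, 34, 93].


i=0: 30!=115
i=1: 91!=115
i=2: 50!=115
i=3: 52!=115
i=4: 34!=115
i=5: 93!=115

Not found, 6 comps


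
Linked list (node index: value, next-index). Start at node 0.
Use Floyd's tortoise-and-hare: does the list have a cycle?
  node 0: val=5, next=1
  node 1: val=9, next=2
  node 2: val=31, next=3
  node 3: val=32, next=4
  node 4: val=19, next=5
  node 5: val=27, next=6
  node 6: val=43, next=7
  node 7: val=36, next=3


Floyd's tortoise (slow, +1) and hare (fast, +2):
  init: slow=0, fast=0
  step 1: slow=1, fast=2
  step 2: slow=2, fast=4
  step 3: slow=3, fast=6
  step 4: slow=4, fast=3
  step 5: slow=5, fast=5
  slow == fast at node 5: cycle detected

Cycle: yes


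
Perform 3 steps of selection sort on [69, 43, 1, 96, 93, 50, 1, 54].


Initial: [69, 43, 1, 96, 93, 50, 1, 54]
Step 1: min=1 at 2
  Swap: [1, 43, 69, 96, 93, 50, 1, 54]
Step 2: min=1 at 6
  Swap: [1, 1, 69, 96, 93, 50, 43, 54]
Step 3: min=43 at 6
  Swap: [1, 1, 43, 96, 93, 50, 69, 54]

After 3 steps: [1, 1, 43, 96, 93, 50, 69, 54]


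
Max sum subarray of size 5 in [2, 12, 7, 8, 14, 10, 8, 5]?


[0:5]: 43
[1:6]: 51
[2:7]: 47
[3:8]: 45

Max: 51 at [1:6]


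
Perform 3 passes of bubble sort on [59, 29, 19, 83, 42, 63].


Initial: [59, 29, 19, 83, 42, 63]
Pass 1: [29, 19, 59, 42, 63, 83] (4 swaps)
Pass 2: [19, 29, 42, 59, 63, 83] (2 swaps)
Pass 3: [19, 29, 42, 59, 63, 83] (0 swaps)

After 3 passes: [19, 29, 42, 59, 63, 83]


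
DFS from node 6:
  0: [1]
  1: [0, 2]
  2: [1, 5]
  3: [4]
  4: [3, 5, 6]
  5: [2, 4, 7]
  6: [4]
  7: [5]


Visit 6, push [4]
Visit 4, push [5, 3]
Visit 3, push []
Visit 5, push [7, 2]
Visit 2, push [1]
Visit 1, push [0]
Visit 0, push []
Visit 7, push []

DFS order: [6, 4, 3, 5, 2, 1, 0, 7]


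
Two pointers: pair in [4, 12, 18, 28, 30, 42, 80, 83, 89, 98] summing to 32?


lo=0(4)+hi=9(98)=102
lo=0(4)+hi=8(89)=93
lo=0(4)+hi=7(83)=87
lo=0(4)+hi=6(80)=84
lo=0(4)+hi=5(42)=46
lo=0(4)+hi=4(30)=34
lo=0(4)+hi=3(28)=32

Yes: 4+28=32


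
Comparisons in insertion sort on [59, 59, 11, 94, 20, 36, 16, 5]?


Algorithm: insertion sort
Input: [59, 59, 11, 94, 20, 36, 16, 5]
Sorted: [5, 11, 16, 20, 36, 59, 59, 94]

25


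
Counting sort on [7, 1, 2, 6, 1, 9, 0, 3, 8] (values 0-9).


Input: [7, 1, 2, 6, 1, 9, 0, 3, 8]
Counts: [1, 2, 1, 1, 0, 0, 1, 1, 1, 1]

Sorted: [0, 1, 1, 2, 3, 6, 7, 8, 9]


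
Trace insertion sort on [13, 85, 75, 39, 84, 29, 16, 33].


Initial: [13, 85, 75, 39, 84, 29, 16, 33]
Insert 85: [13, 85, 75, 39, 84, 29, 16, 33]
Insert 75: [13, 75, 85, 39, 84, 29, 16, 33]
Insert 39: [13, 39, 75, 85, 84, 29, 16, 33]
Insert 84: [13, 39, 75, 84, 85, 29, 16, 33]
Insert 29: [13, 29, 39, 75, 84, 85, 16, 33]
Insert 16: [13, 16, 29, 39, 75, 84, 85, 33]
Insert 33: [13, 16, 29, 33, 39, 75, 84, 85]

Sorted: [13, 16, 29, 33, 39, 75, 84, 85]


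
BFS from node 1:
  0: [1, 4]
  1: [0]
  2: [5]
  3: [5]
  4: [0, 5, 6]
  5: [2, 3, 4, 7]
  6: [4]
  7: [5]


Visit 1, enqueue [0]
Visit 0, enqueue [4]
Visit 4, enqueue [5, 6]
Visit 5, enqueue [2, 3, 7]
Visit 6, enqueue []
Visit 2, enqueue []
Visit 3, enqueue []
Visit 7, enqueue []

BFS order: [1, 0, 4, 5, 6, 2, 3, 7]


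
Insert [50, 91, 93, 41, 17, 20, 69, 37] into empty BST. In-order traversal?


Insert 50: root
Insert 91: R from 50
Insert 93: R from 50 -> R from 91
Insert 41: L from 50
Insert 17: L from 50 -> L from 41
Insert 20: L from 50 -> L from 41 -> R from 17
Insert 69: R from 50 -> L from 91
Insert 37: L from 50 -> L from 41 -> R from 17 -> R from 20

In-order: [17, 20, 37, 41, 50, 69, 91, 93]


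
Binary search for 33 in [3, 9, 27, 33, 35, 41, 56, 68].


Step 1: lo=0, hi=7, mid=3, val=33

Found at index 3


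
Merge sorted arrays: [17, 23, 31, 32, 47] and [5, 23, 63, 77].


Take 5 from B
Take 17 from A
Take 23 from A
Take 23 from B
Take 31 from A
Take 32 from A
Take 47 from A

Merged: [5, 17, 23, 23, 31, 32, 47, 63, 77]


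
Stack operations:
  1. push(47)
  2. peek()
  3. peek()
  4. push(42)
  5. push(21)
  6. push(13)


push(47) -> [47]
peek()->47
peek()->47
push(42) -> [47, 42]
push(21) -> [47, 42, 21]
push(13) -> [47, 42, 21, 13]

Final stack: [47, 42, 21, 13]


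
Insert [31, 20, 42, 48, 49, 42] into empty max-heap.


Insert 31: [31]
Insert 20: [31, 20]
Insert 42: [42, 20, 31]
Insert 48: [48, 42, 31, 20]
Insert 49: [49, 48, 31, 20, 42]
Insert 42: [49, 48, 42, 20, 42, 31]

Final heap: [49, 48, 42, 20, 42, 31]


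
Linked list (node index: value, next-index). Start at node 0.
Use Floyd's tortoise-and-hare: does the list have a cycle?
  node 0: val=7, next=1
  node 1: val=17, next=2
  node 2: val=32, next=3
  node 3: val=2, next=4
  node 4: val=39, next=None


Floyd's tortoise (slow, +1) and hare (fast, +2):
  init: slow=0, fast=0
  step 1: slow=1, fast=2
  step 2: slow=2, fast=4
  step 3: fast -> None, no cycle

Cycle: no


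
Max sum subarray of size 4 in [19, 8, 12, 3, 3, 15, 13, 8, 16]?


[0:4]: 42
[1:5]: 26
[2:6]: 33
[3:7]: 34
[4:8]: 39
[5:9]: 52

Max: 52 at [5:9]


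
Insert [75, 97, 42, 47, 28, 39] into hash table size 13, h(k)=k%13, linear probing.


Insert 75: h=10 -> slot 10
Insert 97: h=6 -> slot 6
Insert 42: h=3 -> slot 3
Insert 47: h=8 -> slot 8
Insert 28: h=2 -> slot 2
Insert 39: h=0 -> slot 0

Table: [39, None, 28, 42, None, None, 97, None, 47, None, 75, None, None]


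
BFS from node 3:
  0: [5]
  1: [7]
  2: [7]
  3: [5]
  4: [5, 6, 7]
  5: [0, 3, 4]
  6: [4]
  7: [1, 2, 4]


Visit 3, enqueue [5]
Visit 5, enqueue [0, 4]
Visit 0, enqueue []
Visit 4, enqueue [6, 7]
Visit 6, enqueue []
Visit 7, enqueue [1, 2]
Visit 1, enqueue []
Visit 2, enqueue []

BFS order: [3, 5, 0, 4, 6, 7, 1, 2]


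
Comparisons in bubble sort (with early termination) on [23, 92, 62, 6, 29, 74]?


Algorithm: bubble sort (with early termination)
Input: [23, 92, 62, 6, 29, 74]
Sorted: [6, 23, 29, 62, 74, 92]

14


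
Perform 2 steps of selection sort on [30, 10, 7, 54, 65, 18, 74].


Initial: [30, 10, 7, 54, 65, 18, 74]
Step 1: min=7 at 2
  Swap: [7, 10, 30, 54, 65, 18, 74]
Step 2: min=10 at 1
  Swap: [7, 10, 30, 54, 65, 18, 74]

After 2 steps: [7, 10, 30, 54, 65, 18, 74]


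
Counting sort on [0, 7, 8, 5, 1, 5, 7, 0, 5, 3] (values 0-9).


Input: [0, 7, 8, 5, 1, 5, 7, 0, 5, 3]
Counts: [2, 1, 0, 1, 0, 3, 0, 2, 1, 0]

Sorted: [0, 0, 1, 3, 5, 5, 5, 7, 7, 8]


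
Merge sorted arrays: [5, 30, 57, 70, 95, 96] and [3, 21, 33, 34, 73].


Take 3 from B
Take 5 from A
Take 21 from B
Take 30 from A
Take 33 from B
Take 34 from B
Take 57 from A
Take 70 from A
Take 73 from B

Merged: [3, 5, 21, 30, 33, 34, 57, 70, 73, 95, 96]


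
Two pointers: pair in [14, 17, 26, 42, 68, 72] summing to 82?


lo=0(14)+hi=5(72)=86
lo=0(14)+hi=4(68)=82

Yes: 14+68=82


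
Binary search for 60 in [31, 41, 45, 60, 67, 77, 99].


Step 1: lo=0, hi=6, mid=3, val=60

Found at index 3


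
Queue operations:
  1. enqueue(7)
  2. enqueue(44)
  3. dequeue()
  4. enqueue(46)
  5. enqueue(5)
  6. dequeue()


enqueue(7) -> [7]
enqueue(44) -> [7, 44]
dequeue()->7, [44]
enqueue(46) -> [44, 46]
enqueue(5) -> [44, 46, 5]
dequeue()->44, [46, 5]

Final queue: [46, 5]


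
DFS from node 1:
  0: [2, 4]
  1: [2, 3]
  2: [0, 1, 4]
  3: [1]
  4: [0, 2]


Visit 1, push [3, 2]
Visit 2, push [4, 0]
Visit 0, push [4]
Visit 4, push []
Visit 3, push []

DFS order: [1, 2, 0, 4, 3]


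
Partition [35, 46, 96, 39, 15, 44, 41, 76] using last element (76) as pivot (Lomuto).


Pivot: 76
  35 <= 76: advance i (no swap)
  46 <= 76: advance i (no swap)
  39 <= 76: swap -> [35, 46, 39, 96, 15, 44, 41, 76]
  15 <= 76: swap -> [35, 46, 39, 15, 96, 44, 41, 76]
  44 <= 76: swap -> [35, 46, 39, 15, 44, 96, 41, 76]
  41 <= 76: swap -> [35, 46, 39, 15, 44, 41, 96, 76]
Place pivot at 6: [35, 46, 39, 15, 44, 41, 76, 96]

Partitioned: [35, 46, 39, 15, 44, 41, 76, 96]


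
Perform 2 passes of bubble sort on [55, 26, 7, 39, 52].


Initial: [55, 26, 7, 39, 52]
Pass 1: [26, 7, 39, 52, 55] (4 swaps)
Pass 2: [7, 26, 39, 52, 55] (1 swaps)

After 2 passes: [7, 26, 39, 52, 55]


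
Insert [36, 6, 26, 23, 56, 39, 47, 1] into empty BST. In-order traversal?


Insert 36: root
Insert 6: L from 36
Insert 26: L from 36 -> R from 6
Insert 23: L from 36 -> R from 6 -> L from 26
Insert 56: R from 36
Insert 39: R from 36 -> L from 56
Insert 47: R from 36 -> L from 56 -> R from 39
Insert 1: L from 36 -> L from 6

In-order: [1, 6, 23, 26, 36, 39, 47, 56]


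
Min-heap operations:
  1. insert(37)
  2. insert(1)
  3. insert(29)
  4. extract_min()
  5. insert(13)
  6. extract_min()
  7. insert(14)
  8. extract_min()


insert(37) -> [37]
insert(1) -> [1, 37]
insert(29) -> [1, 37, 29]
extract_min()->1, [29, 37]
insert(13) -> [13, 37, 29]
extract_min()->13, [29, 37]
insert(14) -> [14, 37, 29]
extract_min()->14, [29, 37]

Final heap: [29, 37]


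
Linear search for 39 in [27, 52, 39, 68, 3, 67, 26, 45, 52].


i=0: 27!=39
i=1: 52!=39
i=2: 39==39 found!

Found at 2, 3 comps


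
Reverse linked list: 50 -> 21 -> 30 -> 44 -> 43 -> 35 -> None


Step 1: curr=50, set curr.next=prev(None) | reversed so far: 50
Step 2: curr=21, set curr.next=prev(50) | reversed so far: 21 -> 50
Step 3: curr=30, set curr.next=prev(21) | reversed so far: 30 -> 21 -> 50
Step 4: curr=44, set curr.next=prev(30) | reversed so far: 44 -> 30 -> 21 -> 50
Step 5: curr=43, set curr.next=prev(44) | reversed so far: 43 -> 44 -> 30 -> 21 -> 50
Step 6: curr=35, set curr.next=prev(43) | reversed so far: 35 -> 43 -> 44 -> 30 -> 21 -> 50

35 -> 43 -> 44 -> 30 -> 21 -> 50 -> None


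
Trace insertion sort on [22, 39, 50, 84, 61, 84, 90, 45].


Initial: [22, 39, 50, 84, 61, 84, 90, 45]
Insert 39: [22, 39, 50, 84, 61, 84, 90, 45]
Insert 50: [22, 39, 50, 84, 61, 84, 90, 45]
Insert 84: [22, 39, 50, 84, 61, 84, 90, 45]
Insert 61: [22, 39, 50, 61, 84, 84, 90, 45]
Insert 84: [22, 39, 50, 61, 84, 84, 90, 45]
Insert 90: [22, 39, 50, 61, 84, 84, 90, 45]
Insert 45: [22, 39, 45, 50, 61, 84, 84, 90]

Sorted: [22, 39, 45, 50, 61, 84, 84, 90]


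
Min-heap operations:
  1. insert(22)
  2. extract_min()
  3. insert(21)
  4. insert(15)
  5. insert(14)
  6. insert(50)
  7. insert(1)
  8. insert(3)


insert(22) -> [22]
extract_min()->22, []
insert(21) -> [21]
insert(15) -> [15, 21]
insert(14) -> [14, 21, 15]
insert(50) -> [14, 21, 15, 50]
insert(1) -> [1, 14, 15, 50, 21]
insert(3) -> [1, 14, 3, 50, 21, 15]

Final heap: [1, 14, 3, 50, 21, 15]


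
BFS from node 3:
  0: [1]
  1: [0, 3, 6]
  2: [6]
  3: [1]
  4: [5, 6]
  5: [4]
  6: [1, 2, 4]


Visit 3, enqueue [1]
Visit 1, enqueue [0, 6]
Visit 0, enqueue []
Visit 6, enqueue [2, 4]
Visit 2, enqueue []
Visit 4, enqueue [5]
Visit 5, enqueue []

BFS order: [3, 1, 0, 6, 2, 4, 5]


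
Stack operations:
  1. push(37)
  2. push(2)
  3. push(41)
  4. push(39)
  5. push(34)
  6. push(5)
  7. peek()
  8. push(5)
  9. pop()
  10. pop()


push(37) -> [37]
push(2) -> [37, 2]
push(41) -> [37, 2, 41]
push(39) -> [37, 2, 41, 39]
push(34) -> [37, 2, 41, 39, 34]
push(5) -> [37, 2, 41, 39, 34, 5]
peek()->5
push(5) -> [37, 2, 41, 39, 34, 5, 5]
pop()->5, [37, 2, 41, 39, 34, 5]
pop()->5, [37, 2, 41, 39, 34]

Final stack: [37, 2, 41, 39, 34]


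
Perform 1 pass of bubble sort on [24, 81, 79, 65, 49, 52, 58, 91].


Initial: [24, 81, 79, 65, 49, 52, 58, 91]
Pass 1: [24, 79, 65, 49, 52, 58, 81, 91] (5 swaps)

After 1 pass: [24, 79, 65, 49, 52, 58, 81, 91]


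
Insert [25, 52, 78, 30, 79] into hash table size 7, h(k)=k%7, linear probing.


Insert 25: h=4 -> slot 4
Insert 52: h=3 -> slot 3
Insert 78: h=1 -> slot 1
Insert 30: h=2 -> slot 2
Insert 79: h=2, 3 probes -> slot 5

Table: [None, 78, 30, 52, 25, 79, None]


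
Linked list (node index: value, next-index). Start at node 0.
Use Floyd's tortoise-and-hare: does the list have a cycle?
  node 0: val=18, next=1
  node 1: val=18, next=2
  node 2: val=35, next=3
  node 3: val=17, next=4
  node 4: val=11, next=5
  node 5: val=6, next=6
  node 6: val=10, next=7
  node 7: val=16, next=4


Floyd's tortoise (slow, +1) and hare (fast, +2):
  init: slow=0, fast=0
  step 1: slow=1, fast=2
  step 2: slow=2, fast=4
  step 3: slow=3, fast=6
  step 4: slow=4, fast=4
  slow == fast at node 4: cycle detected

Cycle: yes


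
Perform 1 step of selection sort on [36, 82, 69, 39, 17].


Initial: [36, 82, 69, 39, 17]
Step 1: min=17 at 4
  Swap: [17, 82, 69, 39, 36]

After 1 step: [17, 82, 69, 39, 36]


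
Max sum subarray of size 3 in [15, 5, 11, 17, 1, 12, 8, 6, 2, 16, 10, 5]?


[0:3]: 31
[1:4]: 33
[2:5]: 29
[3:6]: 30
[4:7]: 21
[5:8]: 26
[6:9]: 16
[7:10]: 24
[8:11]: 28
[9:12]: 31

Max: 33 at [1:4]


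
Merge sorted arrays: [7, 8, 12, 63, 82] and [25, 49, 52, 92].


Take 7 from A
Take 8 from A
Take 12 from A
Take 25 from B
Take 49 from B
Take 52 from B
Take 63 from A
Take 82 from A

Merged: [7, 8, 12, 25, 49, 52, 63, 82, 92]


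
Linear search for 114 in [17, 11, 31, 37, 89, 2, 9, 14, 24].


i=0: 17!=114
i=1: 11!=114
i=2: 31!=114
i=3: 37!=114
i=4: 89!=114
i=5: 2!=114
i=6: 9!=114
i=7: 14!=114
i=8: 24!=114

Not found, 9 comps


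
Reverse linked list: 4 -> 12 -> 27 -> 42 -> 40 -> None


Step 1: curr=4, set curr.next=prev(None) | reversed so far: 4
Step 2: curr=12, set curr.next=prev(4) | reversed so far: 12 -> 4
Step 3: curr=27, set curr.next=prev(12) | reversed so far: 27 -> 12 -> 4
Step 4: curr=42, set curr.next=prev(27) | reversed so far: 42 -> 27 -> 12 -> 4
Step 5: curr=40, set curr.next=prev(42) | reversed so far: 40 -> 42 -> 27 -> 12 -> 4

40 -> 42 -> 27 -> 12 -> 4 -> None


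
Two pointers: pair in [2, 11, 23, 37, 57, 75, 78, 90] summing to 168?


lo=0(2)+hi=7(90)=92
lo=1(11)+hi=7(90)=101
lo=2(23)+hi=7(90)=113
lo=3(37)+hi=7(90)=127
lo=4(57)+hi=7(90)=147
lo=5(75)+hi=7(90)=165
lo=6(78)+hi=7(90)=168

Yes: 78+90=168


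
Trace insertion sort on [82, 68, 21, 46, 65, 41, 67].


Initial: [82, 68, 21, 46, 65, 41, 67]
Insert 68: [68, 82, 21, 46, 65, 41, 67]
Insert 21: [21, 68, 82, 46, 65, 41, 67]
Insert 46: [21, 46, 68, 82, 65, 41, 67]
Insert 65: [21, 46, 65, 68, 82, 41, 67]
Insert 41: [21, 41, 46, 65, 68, 82, 67]
Insert 67: [21, 41, 46, 65, 67, 68, 82]

Sorted: [21, 41, 46, 65, 67, 68, 82]


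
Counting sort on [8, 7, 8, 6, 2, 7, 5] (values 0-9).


Input: [8, 7, 8, 6, 2, 7, 5]
Counts: [0, 0, 1, 0, 0, 1, 1, 2, 2, 0]

Sorted: [2, 5, 6, 7, 7, 8, 8]


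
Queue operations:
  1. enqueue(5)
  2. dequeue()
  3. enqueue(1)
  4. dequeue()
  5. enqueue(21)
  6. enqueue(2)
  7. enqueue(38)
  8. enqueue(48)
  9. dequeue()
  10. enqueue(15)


enqueue(5) -> [5]
dequeue()->5, []
enqueue(1) -> [1]
dequeue()->1, []
enqueue(21) -> [21]
enqueue(2) -> [21, 2]
enqueue(38) -> [21, 2, 38]
enqueue(48) -> [21, 2, 38, 48]
dequeue()->21, [2, 38, 48]
enqueue(15) -> [2, 38, 48, 15]

Final queue: [2, 38, 48, 15]


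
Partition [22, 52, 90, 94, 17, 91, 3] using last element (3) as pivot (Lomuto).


Pivot: 3
Place pivot at 0: [3, 52, 90, 94, 17, 91, 22]

Partitioned: [3, 52, 90, 94, 17, 91, 22]


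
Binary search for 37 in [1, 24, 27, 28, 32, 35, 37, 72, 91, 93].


Step 1: lo=0, hi=9, mid=4, val=32
Step 2: lo=5, hi=9, mid=7, val=72
Step 3: lo=5, hi=6, mid=5, val=35
Step 4: lo=6, hi=6, mid=6, val=37

Found at index 6


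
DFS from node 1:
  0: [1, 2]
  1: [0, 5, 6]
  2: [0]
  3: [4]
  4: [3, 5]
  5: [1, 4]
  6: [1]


Visit 1, push [6, 5, 0]
Visit 0, push [2]
Visit 2, push []
Visit 5, push [4]
Visit 4, push [3]
Visit 3, push []
Visit 6, push []

DFS order: [1, 0, 2, 5, 4, 3, 6]


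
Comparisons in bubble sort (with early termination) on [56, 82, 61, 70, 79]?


Algorithm: bubble sort (with early termination)
Input: [56, 82, 61, 70, 79]
Sorted: [56, 61, 70, 79, 82]

7


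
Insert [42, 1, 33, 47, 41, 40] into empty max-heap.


Insert 42: [42]
Insert 1: [42, 1]
Insert 33: [42, 1, 33]
Insert 47: [47, 42, 33, 1]
Insert 41: [47, 42, 33, 1, 41]
Insert 40: [47, 42, 40, 1, 41, 33]

Final heap: [47, 42, 40, 1, 41, 33]


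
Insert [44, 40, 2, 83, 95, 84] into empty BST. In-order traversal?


Insert 44: root
Insert 40: L from 44
Insert 2: L from 44 -> L from 40
Insert 83: R from 44
Insert 95: R from 44 -> R from 83
Insert 84: R from 44 -> R from 83 -> L from 95

In-order: [2, 40, 44, 83, 84, 95]


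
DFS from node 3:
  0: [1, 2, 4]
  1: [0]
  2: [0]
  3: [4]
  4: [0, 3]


Visit 3, push [4]
Visit 4, push [0]
Visit 0, push [2, 1]
Visit 1, push []
Visit 2, push []

DFS order: [3, 4, 0, 1, 2]


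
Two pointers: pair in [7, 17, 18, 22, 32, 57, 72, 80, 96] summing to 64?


lo=0(7)+hi=8(96)=103
lo=0(7)+hi=7(80)=87
lo=0(7)+hi=6(72)=79
lo=0(7)+hi=5(57)=64

Yes: 7+57=64


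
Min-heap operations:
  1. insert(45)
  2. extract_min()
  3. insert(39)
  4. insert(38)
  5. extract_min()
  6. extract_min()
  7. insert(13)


insert(45) -> [45]
extract_min()->45, []
insert(39) -> [39]
insert(38) -> [38, 39]
extract_min()->38, [39]
extract_min()->39, []
insert(13) -> [13]

Final heap: [13]


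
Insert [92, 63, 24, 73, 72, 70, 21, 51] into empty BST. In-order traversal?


Insert 92: root
Insert 63: L from 92
Insert 24: L from 92 -> L from 63
Insert 73: L from 92 -> R from 63
Insert 72: L from 92 -> R from 63 -> L from 73
Insert 70: L from 92 -> R from 63 -> L from 73 -> L from 72
Insert 21: L from 92 -> L from 63 -> L from 24
Insert 51: L from 92 -> L from 63 -> R from 24

In-order: [21, 24, 51, 63, 70, 72, 73, 92]
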